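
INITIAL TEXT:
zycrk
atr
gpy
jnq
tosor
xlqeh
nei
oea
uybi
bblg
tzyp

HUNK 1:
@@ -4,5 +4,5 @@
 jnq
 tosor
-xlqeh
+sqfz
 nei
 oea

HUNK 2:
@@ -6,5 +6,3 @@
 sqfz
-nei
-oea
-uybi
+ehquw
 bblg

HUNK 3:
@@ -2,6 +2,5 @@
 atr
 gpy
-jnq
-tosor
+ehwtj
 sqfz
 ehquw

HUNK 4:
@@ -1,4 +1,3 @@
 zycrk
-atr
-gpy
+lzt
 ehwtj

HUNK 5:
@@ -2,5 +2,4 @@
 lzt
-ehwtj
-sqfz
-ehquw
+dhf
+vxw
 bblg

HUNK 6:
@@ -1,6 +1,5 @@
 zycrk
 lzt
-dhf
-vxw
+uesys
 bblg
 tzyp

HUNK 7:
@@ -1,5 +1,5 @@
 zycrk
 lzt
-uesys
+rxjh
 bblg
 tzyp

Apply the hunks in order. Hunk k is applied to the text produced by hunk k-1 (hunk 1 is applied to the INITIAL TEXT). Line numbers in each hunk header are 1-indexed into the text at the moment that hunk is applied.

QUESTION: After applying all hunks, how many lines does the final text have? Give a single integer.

Answer: 5

Derivation:
Hunk 1: at line 4 remove [xlqeh] add [sqfz] -> 11 lines: zycrk atr gpy jnq tosor sqfz nei oea uybi bblg tzyp
Hunk 2: at line 6 remove [nei,oea,uybi] add [ehquw] -> 9 lines: zycrk atr gpy jnq tosor sqfz ehquw bblg tzyp
Hunk 3: at line 2 remove [jnq,tosor] add [ehwtj] -> 8 lines: zycrk atr gpy ehwtj sqfz ehquw bblg tzyp
Hunk 4: at line 1 remove [atr,gpy] add [lzt] -> 7 lines: zycrk lzt ehwtj sqfz ehquw bblg tzyp
Hunk 5: at line 2 remove [ehwtj,sqfz,ehquw] add [dhf,vxw] -> 6 lines: zycrk lzt dhf vxw bblg tzyp
Hunk 6: at line 1 remove [dhf,vxw] add [uesys] -> 5 lines: zycrk lzt uesys bblg tzyp
Hunk 7: at line 1 remove [uesys] add [rxjh] -> 5 lines: zycrk lzt rxjh bblg tzyp
Final line count: 5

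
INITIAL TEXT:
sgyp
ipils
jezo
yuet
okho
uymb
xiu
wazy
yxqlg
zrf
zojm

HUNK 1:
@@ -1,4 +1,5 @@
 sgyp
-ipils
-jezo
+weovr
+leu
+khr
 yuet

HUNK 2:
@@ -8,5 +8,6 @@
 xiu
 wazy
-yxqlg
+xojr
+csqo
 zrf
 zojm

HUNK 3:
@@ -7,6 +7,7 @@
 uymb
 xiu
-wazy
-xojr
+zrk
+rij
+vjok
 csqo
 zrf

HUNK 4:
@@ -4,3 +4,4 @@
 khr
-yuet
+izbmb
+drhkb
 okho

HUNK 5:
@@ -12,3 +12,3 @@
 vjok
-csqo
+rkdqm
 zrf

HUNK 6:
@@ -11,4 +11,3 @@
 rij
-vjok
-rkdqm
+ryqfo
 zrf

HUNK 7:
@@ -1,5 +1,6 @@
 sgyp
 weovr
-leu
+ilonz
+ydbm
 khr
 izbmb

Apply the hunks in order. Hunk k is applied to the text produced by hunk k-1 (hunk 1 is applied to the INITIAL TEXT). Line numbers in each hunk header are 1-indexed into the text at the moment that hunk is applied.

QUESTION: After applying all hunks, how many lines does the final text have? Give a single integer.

Hunk 1: at line 1 remove [ipils,jezo] add [weovr,leu,khr] -> 12 lines: sgyp weovr leu khr yuet okho uymb xiu wazy yxqlg zrf zojm
Hunk 2: at line 8 remove [yxqlg] add [xojr,csqo] -> 13 lines: sgyp weovr leu khr yuet okho uymb xiu wazy xojr csqo zrf zojm
Hunk 3: at line 7 remove [wazy,xojr] add [zrk,rij,vjok] -> 14 lines: sgyp weovr leu khr yuet okho uymb xiu zrk rij vjok csqo zrf zojm
Hunk 4: at line 4 remove [yuet] add [izbmb,drhkb] -> 15 lines: sgyp weovr leu khr izbmb drhkb okho uymb xiu zrk rij vjok csqo zrf zojm
Hunk 5: at line 12 remove [csqo] add [rkdqm] -> 15 lines: sgyp weovr leu khr izbmb drhkb okho uymb xiu zrk rij vjok rkdqm zrf zojm
Hunk 6: at line 11 remove [vjok,rkdqm] add [ryqfo] -> 14 lines: sgyp weovr leu khr izbmb drhkb okho uymb xiu zrk rij ryqfo zrf zojm
Hunk 7: at line 1 remove [leu] add [ilonz,ydbm] -> 15 lines: sgyp weovr ilonz ydbm khr izbmb drhkb okho uymb xiu zrk rij ryqfo zrf zojm
Final line count: 15

Answer: 15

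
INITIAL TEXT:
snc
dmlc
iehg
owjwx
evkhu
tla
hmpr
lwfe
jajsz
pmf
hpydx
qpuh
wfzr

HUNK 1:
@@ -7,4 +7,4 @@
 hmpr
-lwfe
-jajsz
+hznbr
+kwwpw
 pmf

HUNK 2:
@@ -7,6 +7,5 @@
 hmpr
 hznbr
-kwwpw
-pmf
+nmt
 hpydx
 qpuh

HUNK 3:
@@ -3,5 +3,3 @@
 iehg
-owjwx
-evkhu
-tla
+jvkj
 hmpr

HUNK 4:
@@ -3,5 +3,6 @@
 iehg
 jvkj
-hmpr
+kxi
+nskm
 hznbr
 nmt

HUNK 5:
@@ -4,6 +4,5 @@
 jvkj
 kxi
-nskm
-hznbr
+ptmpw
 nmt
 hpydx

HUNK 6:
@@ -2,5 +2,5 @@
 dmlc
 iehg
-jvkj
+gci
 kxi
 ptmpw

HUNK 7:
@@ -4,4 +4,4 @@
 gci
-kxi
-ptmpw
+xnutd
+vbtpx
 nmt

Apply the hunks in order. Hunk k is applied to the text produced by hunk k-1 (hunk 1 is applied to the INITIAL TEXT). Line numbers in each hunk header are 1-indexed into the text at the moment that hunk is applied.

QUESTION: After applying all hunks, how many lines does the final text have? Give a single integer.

Hunk 1: at line 7 remove [lwfe,jajsz] add [hznbr,kwwpw] -> 13 lines: snc dmlc iehg owjwx evkhu tla hmpr hznbr kwwpw pmf hpydx qpuh wfzr
Hunk 2: at line 7 remove [kwwpw,pmf] add [nmt] -> 12 lines: snc dmlc iehg owjwx evkhu tla hmpr hznbr nmt hpydx qpuh wfzr
Hunk 3: at line 3 remove [owjwx,evkhu,tla] add [jvkj] -> 10 lines: snc dmlc iehg jvkj hmpr hznbr nmt hpydx qpuh wfzr
Hunk 4: at line 3 remove [hmpr] add [kxi,nskm] -> 11 lines: snc dmlc iehg jvkj kxi nskm hznbr nmt hpydx qpuh wfzr
Hunk 5: at line 4 remove [nskm,hznbr] add [ptmpw] -> 10 lines: snc dmlc iehg jvkj kxi ptmpw nmt hpydx qpuh wfzr
Hunk 6: at line 2 remove [jvkj] add [gci] -> 10 lines: snc dmlc iehg gci kxi ptmpw nmt hpydx qpuh wfzr
Hunk 7: at line 4 remove [kxi,ptmpw] add [xnutd,vbtpx] -> 10 lines: snc dmlc iehg gci xnutd vbtpx nmt hpydx qpuh wfzr
Final line count: 10

Answer: 10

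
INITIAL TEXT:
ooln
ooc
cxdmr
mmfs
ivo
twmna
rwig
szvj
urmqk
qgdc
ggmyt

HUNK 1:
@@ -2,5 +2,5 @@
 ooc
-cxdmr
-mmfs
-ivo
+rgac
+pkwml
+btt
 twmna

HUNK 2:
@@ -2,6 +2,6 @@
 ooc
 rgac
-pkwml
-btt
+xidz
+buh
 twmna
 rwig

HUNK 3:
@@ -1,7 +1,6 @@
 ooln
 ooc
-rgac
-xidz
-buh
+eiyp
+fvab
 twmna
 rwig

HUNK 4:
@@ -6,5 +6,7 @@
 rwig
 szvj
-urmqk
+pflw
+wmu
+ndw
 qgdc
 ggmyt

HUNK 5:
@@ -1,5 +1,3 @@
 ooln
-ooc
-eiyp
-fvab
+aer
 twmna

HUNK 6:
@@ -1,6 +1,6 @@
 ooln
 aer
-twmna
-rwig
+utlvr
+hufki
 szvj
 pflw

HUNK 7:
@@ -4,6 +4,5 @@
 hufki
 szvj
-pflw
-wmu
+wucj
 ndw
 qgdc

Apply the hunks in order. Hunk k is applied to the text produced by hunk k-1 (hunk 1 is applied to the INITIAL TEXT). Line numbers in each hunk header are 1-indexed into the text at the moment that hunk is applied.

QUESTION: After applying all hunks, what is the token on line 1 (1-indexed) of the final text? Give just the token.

Hunk 1: at line 2 remove [cxdmr,mmfs,ivo] add [rgac,pkwml,btt] -> 11 lines: ooln ooc rgac pkwml btt twmna rwig szvj urmqk qgdc ggmyt
Hunk 2: at line 2 remove [pkwml,btt] add [xidz,buh] -> 11 lines: ooln ooc rgac xidz buh twmna rwig szvj urmqk qgdc ggmyt
Hunk 3: at line 1 remove [rgac,xidz,buh] add [eiyp,fvab] -> 10 lines: ooln ooc eiyp fvab twmna rwig szvj urmqk qgdc ggmyt
Hunk 4: at line 6 remove [urmqk] add [pflw,wmu,ndw] -> 12 lines: ooln ooc eiyp fvab twmna rwig szvj pflw wmu ndw qgdc ggmyt
Hunk 5: at line 1 remove [ooc,eiyp,fvab] add [aer] -> 10 lines: ooln aer twmna rwig szvj pflw wmu ndw qgdc ggmyt
Hunk 6: at line 1 remove [twmna,rwig] add [utlvr,hufki] -> 10 lines: ooln aer utlvr hufki szvj pflw wmu ndw qgdc ggmyt
Hunk 7: at line 4 remove [pflw,wmu] add [wucj] -> 9 lines: ooln aer utlvr hufki szvj wucj ndw qgdc ggmyt
Final line 1: ooln

Answer: ooln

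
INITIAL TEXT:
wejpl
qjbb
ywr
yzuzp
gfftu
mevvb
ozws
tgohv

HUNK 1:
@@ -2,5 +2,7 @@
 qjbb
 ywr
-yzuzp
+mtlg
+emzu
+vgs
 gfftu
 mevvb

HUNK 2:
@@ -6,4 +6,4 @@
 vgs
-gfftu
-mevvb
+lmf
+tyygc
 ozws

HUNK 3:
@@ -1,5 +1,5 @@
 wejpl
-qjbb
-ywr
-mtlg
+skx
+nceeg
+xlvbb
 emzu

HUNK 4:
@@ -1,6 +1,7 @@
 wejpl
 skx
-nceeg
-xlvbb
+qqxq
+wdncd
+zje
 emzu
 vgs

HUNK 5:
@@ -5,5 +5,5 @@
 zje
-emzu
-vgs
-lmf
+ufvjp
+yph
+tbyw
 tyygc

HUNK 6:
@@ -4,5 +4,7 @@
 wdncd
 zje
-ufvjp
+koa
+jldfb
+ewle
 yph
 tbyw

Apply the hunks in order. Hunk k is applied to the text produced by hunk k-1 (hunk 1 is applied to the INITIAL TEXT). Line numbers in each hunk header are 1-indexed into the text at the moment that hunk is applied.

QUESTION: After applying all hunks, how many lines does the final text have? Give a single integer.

Hunk 1: at line 2 remove [yzuzp] add [mtlg,emzu,vgs] -> 10 lines: wejpl qjbb ywr mtlg emzu vgs gfftu mevvb ozws tgohv
Hunk 2: at line 6 remove [gfftu,mevvb] add [lmf,tyygc] -> 10 lines: wejpl qjbb ywr mtlg emzu vgs lmf tyygc ozws tgohv
Hunk 3: at line 1 remove [qjbb,ywr,mtlg] add [skx,nceeg,xlvbb] -> 10 lines: wejpl skx nceeg xlvbb emzu vgs lmf tyygc ozws tgohv
Hunk 4: at line 1 remove [nceeg,xlvbb] add [qqxq,wdncd,zje] -> 11 lines: wejpl skx qqxq wdncd zje emzu vgs lmf tyygc ozws tgohv
Hunk 5: at line 5 remove [emzu,vgs,lmf] add [ufvjp,yph,tbyw] -> 11 lines: wejpl skx qqxq wdncd zje ufvjp yph tbyw tyygc ozws tgohv
Hunk 6: at line 4 remove [ufvjp] add [koa,jldfb,ewle] -> 13 lines: wejpl skx qqxq wdncd zje koa jldfb ewle yph tbyw tyygc ozws tgohv
Final line count: 13

Answer: 13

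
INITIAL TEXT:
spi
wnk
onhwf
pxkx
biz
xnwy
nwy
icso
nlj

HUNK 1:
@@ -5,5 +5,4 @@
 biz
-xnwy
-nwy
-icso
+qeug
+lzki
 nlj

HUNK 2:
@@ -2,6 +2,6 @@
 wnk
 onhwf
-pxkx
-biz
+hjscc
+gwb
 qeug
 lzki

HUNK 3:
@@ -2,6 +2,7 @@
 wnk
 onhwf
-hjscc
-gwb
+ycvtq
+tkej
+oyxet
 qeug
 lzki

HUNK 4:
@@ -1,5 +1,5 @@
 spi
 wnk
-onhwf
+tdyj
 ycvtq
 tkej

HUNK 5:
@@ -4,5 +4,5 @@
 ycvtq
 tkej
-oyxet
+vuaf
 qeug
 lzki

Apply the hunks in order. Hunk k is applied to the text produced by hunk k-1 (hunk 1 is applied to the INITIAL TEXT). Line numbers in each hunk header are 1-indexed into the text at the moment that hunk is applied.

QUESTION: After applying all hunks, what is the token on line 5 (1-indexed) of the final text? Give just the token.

Hunk 1: at line 5 remove [xnwy,nwy,icso] add [qeug,lzki] -> 8 lines: spi wnk onhwf pxkx biz qeug lzki nlj
Hunk 2: at line 2 remove [pxkx,biz] add [hjscc,gwb] -> 8 lines: spi wnk onhwf hjscc gwb qeug lzki nlj
Hunk 3: at line 2 remove [hjscc,gwb] add [ycvtq,tkej,oyxet] -> 9 lines: spi wnk onhwf ycvtq tkej oyxet qeug lzki nlj
Hunk 4: at line 1 remove [onhwf] add [tdyj] -> 9 lines: spi wnk tdyj ycvtq tkej oyxet qeug lzki nlj
Hunk 5: at line 4 remove [oyxet] add [vuaf] -> 9 lines: spi wnk tdyj ycvtq tkej vuaf qeug lzki nlj
Final line 5: tkej

Answer: tkej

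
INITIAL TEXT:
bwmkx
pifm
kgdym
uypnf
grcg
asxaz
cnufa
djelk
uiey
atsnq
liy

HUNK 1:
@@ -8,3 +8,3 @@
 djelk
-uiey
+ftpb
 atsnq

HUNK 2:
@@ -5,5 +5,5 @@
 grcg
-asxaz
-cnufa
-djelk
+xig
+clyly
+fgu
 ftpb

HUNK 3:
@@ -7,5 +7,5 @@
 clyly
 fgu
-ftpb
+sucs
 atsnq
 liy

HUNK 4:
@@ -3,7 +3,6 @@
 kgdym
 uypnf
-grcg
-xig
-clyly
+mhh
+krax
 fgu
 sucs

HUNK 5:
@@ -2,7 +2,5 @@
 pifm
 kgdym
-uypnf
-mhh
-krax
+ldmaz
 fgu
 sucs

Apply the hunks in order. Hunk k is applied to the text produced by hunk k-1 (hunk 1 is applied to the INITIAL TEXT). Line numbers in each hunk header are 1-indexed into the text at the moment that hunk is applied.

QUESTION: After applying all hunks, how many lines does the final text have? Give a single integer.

Hunk 1: at line 8 remove [uiey] add [ftpb] -> 11 lines: bwmkx pifm kgdym uypnf grcg asxaz cnufa djelk ftpb atsnq liy
Hunk 2: at line 5 remove [asxaz,cnufa,djelk] add [xig,clyly,fgu] -> 11 lines: bwmkx pifm kgdym uypnf grcg xig clyly fgu ftpb atsnq liy
Hunk 3: at line 7 remove [ftpb] add [sucs] -> 11 lines: bwmkx pifm kgdym uypnf grcg xig clyly fgu sucs atsnq liy
Hunk 4: at line 3 remove [grcg,xig,clyly] add [mhh,krax] -> 10 lines: bwmkx pifm kgdym uypnf mhh krax fgu sucs atsnq liy
Hunk 5: at line 2 remove [uypnf,mhh,krax] add [ldmaz] -> 8 lines: bwmkx pifm kgdym ldmaz fgu sucs atsnq liy
Final line count: 8

Answer: 8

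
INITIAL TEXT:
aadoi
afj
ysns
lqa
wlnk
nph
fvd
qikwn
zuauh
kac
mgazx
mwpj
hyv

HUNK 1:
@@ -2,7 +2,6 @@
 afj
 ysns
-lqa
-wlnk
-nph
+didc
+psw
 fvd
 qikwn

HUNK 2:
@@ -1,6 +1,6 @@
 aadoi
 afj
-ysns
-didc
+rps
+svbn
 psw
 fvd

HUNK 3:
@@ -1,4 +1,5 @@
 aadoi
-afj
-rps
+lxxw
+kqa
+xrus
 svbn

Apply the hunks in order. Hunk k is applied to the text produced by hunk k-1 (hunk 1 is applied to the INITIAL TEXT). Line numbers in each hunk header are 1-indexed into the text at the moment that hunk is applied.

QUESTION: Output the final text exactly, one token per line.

Answer: aadoi
lxxw
kqa
xrus
svbn
psw
fvd
qikwn
zuauh
kac
mgazx
mwpj
hyv

Derivation:
Hunk 1: at line 2 remove [lqa,wlnk,nph] add [didc,psw] -> 12 lines: aadoi afj ysns didc psw fvd qikwn zuauh kac mgazx mwpj hyv
Hunk 2: at line 1 remove [ysns,didc] add [rps,svbn] -> 12 lines: aadoi afj rps svbn psw fvd qikwn zuauh kac mgazx mwpj hyv
Hunk 3: at line 1 remove [afj,rps] add [lxxw,kqa,xrus] -> 13 lines: aadoi lxxw kqa xrus svbn psw fvd qikwn zuauh kac mgazx mwpj hyv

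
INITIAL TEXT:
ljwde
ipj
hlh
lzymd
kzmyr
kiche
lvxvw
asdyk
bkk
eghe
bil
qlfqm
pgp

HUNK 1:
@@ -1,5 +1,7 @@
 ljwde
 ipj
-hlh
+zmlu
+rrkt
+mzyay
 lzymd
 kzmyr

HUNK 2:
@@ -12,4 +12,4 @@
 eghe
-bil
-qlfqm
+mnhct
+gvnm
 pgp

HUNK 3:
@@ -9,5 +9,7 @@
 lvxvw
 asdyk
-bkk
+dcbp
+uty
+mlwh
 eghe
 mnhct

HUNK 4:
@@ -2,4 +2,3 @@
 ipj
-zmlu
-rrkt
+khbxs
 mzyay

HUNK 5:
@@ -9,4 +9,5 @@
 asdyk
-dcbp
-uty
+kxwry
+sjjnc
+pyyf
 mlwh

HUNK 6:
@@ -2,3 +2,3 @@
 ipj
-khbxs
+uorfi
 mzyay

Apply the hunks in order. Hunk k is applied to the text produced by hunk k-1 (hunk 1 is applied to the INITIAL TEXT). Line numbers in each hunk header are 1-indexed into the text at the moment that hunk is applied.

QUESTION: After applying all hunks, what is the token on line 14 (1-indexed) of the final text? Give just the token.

Answer: eghe

Derivation:
Hunk 1: at line 1 remove [hlh] add [zmlu,rrkt,mzyay] -> 15 lines: ljwde ipj zmlu rrkt mzyay lzymd kzmyr kiche lvxvw asdyk bkk eghe bil qlfqm pgp
Hunk 2: at line 12 remove [bil,qlfqm] add [mnhct,gvnm] -> 15 lines: ljwde ipj zmlu rrkt mzyay lzymd kzmyr kiche lvxvw asdyk bkk eghe mnhct gvnm pgp
Hunk 3: at line 9 remove [bkk] add [dcbp,uty,mlwh] -> 17 lines: ljwde ipj zmlu rrkt mzyay lzymd kzmyr kiche lvxvw asdyk dcbp uty mlwh eghe mnhct gvnm pgp
Hunk 4: at line 2 remove [zmlu,rrkt] add [khbxs] -> 16 lines: ljwde ipj khbxs mzyay lzymd kzmyr kiche lvxvw asdyk dcbp uty mlwh eghe mnhct gvnm pgp
Hunk 5: at line 9 remove [dcbp,uty] add [kxwry,sjjnc,pyyf] -> 17 lines: ljwde ipj khbxs mzyay lzymd kzmyr kiche lvxvw asdyk kxwry sjjnc pyyf mlwh eghe mnhct gvnm pgp
Hunk 6: at line 2 remove [khbxs] add [uorfi] -> 17 lines: ljwde ipj uorfi mzyay lzymd kzmyr kiche lvxvw asdyk kxwry sjjnc pyyf mlwh eghe mnhct gvnm pgp
Final line 14: eghe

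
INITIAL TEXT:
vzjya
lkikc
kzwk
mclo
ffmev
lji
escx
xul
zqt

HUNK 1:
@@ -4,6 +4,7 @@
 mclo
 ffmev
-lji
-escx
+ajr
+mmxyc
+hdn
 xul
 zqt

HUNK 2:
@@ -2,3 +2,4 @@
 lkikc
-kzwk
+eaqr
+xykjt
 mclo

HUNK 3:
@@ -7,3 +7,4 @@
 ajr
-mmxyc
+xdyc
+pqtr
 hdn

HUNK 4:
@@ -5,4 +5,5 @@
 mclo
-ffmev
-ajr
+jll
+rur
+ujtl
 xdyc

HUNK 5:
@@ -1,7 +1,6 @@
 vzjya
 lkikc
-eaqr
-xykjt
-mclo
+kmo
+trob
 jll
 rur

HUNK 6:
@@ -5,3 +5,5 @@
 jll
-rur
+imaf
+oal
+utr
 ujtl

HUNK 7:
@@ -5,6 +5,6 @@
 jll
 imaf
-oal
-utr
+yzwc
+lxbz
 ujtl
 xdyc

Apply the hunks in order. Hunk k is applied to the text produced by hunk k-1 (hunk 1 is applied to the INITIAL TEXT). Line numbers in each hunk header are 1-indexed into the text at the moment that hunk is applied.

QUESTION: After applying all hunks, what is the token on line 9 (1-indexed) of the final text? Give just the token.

Hunk 1: at line 4 remove [lji,escx] add [ajr,mmxyc,hdn] -> 10 lines: vzjya lkikc kzwk mclo ffmev ajr mmxyc hdn xul zqt
Hunk 2: at line 2 remove [kzwk] add [eaqr,xykjt] -> 11 lines: vzjya lkikc eaqr xykjt mclo ffmev ajr mmxyc hdn xul zqt
Hunk 3: at line 7 remove [mmxyc] add [xdyc,pqtr] -> 12 lines: vzjya lkikc eaqr xykjt mclo ffmev ajr xdyc pqtr hdn xul zqt
Hunk 4: at line 5 remove [ffmev,ajr] add [jll,rur,ujtl] -> 13 lines: vzjya lkikc eaqr xykjt mclo jll rur ujtl xdyc pqtr hdn xul zqt
Hunk 5: at line 1 remove [eaqr,xykjt,mclo] add [kmo,trob] -> 12 lines: vzjya lkikc kmo trob jll rur ujtl xdyc pqtr hdn xul zqt
Hunk 6: at line 5 remove [rur] add [imaf,oal,utr] -> 14 lines: vzjya lkikc kmo trob jll imaf oal utr ujtl xdyc pqtr hdn xul zqt
Hunk 7: at line 5 remove [oal,utr] add [yzwc,lxbz] -> 14 lines: vzjya lkikc kmo trob jll imaf yzwc lxbz ujtl xdyc pqtr hdn xul zqt
Final line 9: ujtl

Answer: ujtl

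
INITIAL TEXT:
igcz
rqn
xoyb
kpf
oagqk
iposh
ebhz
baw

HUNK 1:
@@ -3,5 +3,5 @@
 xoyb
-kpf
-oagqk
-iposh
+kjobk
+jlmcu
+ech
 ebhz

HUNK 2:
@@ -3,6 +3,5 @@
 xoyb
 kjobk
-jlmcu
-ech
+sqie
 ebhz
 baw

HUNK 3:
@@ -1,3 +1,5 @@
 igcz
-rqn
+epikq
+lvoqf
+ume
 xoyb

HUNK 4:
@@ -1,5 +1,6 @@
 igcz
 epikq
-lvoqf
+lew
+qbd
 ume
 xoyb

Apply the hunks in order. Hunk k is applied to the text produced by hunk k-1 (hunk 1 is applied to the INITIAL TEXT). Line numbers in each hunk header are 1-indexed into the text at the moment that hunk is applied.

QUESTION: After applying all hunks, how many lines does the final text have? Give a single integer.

Hunk 1: at line 3 remove [kpf,oagqk,iposh] add [kjobk,jlmcu,ech] -> 8 lines: igcz rqn xoyb kjobk jlmcu ech ebhz baw
Hunk 2: at line 3 remove [jlmcu,ech] add [sqie] -> 7 lines: igcz rqn xoyb kjobk sqie ebhz baw
Hunk 3: at line 1 remove [rqn] add [epikq,lvoqf,ume] -> 9 lines: igcz epikq lvoqf ume xoyb kjobk sqie ebhz baw
Hunk 4: at line 1 remove [lvoqf] add [lew,qbd] -> 10 lines: igcz epikq lew qbd ume xoyb kjobk sqie ebhz baw
Final line count: 10

Answer: 10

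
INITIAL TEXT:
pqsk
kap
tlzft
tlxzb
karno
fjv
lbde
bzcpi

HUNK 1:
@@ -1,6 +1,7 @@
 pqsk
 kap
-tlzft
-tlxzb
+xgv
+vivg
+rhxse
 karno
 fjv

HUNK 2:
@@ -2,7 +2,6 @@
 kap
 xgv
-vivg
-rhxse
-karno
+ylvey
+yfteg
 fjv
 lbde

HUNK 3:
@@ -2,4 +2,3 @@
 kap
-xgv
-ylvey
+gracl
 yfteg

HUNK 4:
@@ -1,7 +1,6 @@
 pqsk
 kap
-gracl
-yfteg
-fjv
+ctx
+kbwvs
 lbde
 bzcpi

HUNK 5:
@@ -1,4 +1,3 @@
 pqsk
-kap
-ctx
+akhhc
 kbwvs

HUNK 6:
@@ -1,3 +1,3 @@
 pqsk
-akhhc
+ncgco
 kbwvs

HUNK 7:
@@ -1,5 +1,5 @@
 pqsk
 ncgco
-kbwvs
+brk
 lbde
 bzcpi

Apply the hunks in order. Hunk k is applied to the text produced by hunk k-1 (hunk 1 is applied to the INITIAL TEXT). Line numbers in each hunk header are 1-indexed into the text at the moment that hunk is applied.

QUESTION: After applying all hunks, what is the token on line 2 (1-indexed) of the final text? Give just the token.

Answer: ncgco

Derivation:
Hunk 1: at line 1 remove [tlzft,tlxzb] add [xgv,vivg,rhxse] -> 9 lines: pqsk kap xgv vivg rhxse karno fjv lbde bzcpi
Hunk 2: at line 2 remove [vivg,rhxse,karno] add [ylvey,yfteg] -> 8 lines: pqsk kap xgv ylvey yfteg fjv lbde bzcpi
Hunk 3: at line 2 remove [xgv,ylvey] add [gracl] -> 7 lines: pqsk kap gracl yfteg fjv lbde bzcpi
Hunk 4: at line 1 remove [gracl,yfteg,fjv] add [ctx,kbwvs] -> 6 lines: pqsk kap ctx kbwvs lbde bzcpi
Hunk 5: at line 1 remove [kap,ctx] add [akhhc] -> 5 lines: pqsk akhhc kbwvs lbde bzcpi
Hunk 6: at line 1 remove [akhhc] add [ncgco] -> 5 lines: pqsk ncgco kbwvs lbde bzcpi
Hunk 7: at line 1 remove [kbwvs] add [brk] -> 5 lines: pqsk ncgco brk lbde bzcpi
Final line 2: ncgco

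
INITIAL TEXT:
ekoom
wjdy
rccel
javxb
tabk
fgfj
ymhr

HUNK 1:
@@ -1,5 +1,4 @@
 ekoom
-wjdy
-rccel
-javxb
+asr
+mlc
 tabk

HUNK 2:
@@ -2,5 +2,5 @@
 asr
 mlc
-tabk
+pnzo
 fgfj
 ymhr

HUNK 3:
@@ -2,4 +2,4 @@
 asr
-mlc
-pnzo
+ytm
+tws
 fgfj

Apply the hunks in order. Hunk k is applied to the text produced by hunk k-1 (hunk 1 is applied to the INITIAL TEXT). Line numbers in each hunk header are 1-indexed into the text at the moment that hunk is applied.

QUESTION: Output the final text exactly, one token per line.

Hunk 1: at line 1 remove [wjdy,rccel,javxb] add [asr,mlc] -> 6 lines: ekoom asr mlc tabk fgfj ymhr
Hunk 2: at line 2 remove [tabk] add [pnzo] -> 6 lines: ekoom asr mlc pnzo fgfj ymhr
Hunk 3: at line 2 remove [mlc,pnzo] add [ytm,tws] -> 6 lines: ekoom asr ytm tws fgfj ymhr

Answer: ekoom
asr
ytm
tws
fgfj
ymhr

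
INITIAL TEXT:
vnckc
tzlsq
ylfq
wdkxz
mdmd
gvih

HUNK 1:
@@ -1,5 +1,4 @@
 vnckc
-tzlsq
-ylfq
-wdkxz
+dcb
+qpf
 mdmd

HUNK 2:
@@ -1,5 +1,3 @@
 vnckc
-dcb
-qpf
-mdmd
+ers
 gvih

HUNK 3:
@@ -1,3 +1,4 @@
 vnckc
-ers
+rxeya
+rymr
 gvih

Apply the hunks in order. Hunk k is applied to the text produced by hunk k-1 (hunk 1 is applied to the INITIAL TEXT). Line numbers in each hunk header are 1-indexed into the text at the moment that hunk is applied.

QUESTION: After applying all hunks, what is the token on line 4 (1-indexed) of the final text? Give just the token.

Hunk 1: at line 1 remove [tzlsq,ylfq,wdkxz] add [dcb,qpf] -> 5 lines: vnckc dcb qpf mdmd gvih
Hunk 2: at line 1 remove [dcb,qpf,mdmd] add [ers] -> 3 lines: vnckc ers gvih
Hunk 3: at line 1 remove [ers] add [rxeya,rymr] -> 4 lines: vnckc rxeya rymr gvih
Final line 4: gvih

Answer: gvih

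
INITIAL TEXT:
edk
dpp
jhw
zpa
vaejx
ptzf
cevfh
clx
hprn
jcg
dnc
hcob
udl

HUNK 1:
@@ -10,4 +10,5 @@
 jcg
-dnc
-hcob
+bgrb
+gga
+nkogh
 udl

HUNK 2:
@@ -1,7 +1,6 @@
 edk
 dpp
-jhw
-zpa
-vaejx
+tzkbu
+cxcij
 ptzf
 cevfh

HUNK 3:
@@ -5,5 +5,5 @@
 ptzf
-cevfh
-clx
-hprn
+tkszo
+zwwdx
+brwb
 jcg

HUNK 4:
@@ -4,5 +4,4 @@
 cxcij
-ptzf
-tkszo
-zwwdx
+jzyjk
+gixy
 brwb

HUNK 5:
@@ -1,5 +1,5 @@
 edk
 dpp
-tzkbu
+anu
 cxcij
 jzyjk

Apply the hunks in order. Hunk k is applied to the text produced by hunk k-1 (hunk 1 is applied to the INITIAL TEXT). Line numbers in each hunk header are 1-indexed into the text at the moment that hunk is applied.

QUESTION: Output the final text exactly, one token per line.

Answer: edk
dpp
anu
cxcij
jzyjk
gixy
brwb
jcg
bgrb
gga
nkogh
udl

Derivation:
Hunk 1: at line 10 remove [dnc,hcob] add [bgrb,gga,nkogh] -> 14 lines: edk dpp jhw zpa vaejx ptzf cevfh clx hprn jcg bgrb gga nkogh udl
Hunk 2: at line 1 remove [jhw,zpa,vaejx] add [tzkbu,cxcij] -> 13 lines: edk dpp tzkbu cxcij ptzf cevfh clx hprn jcg bgrb gga nkogh udl
Hunk 3: at line 5 remove [cevfh,clx,hprn] add [tkszo,zwwdx,brwb] -> 13 lines: edk dpp tzkbu cxcij ptzf tkszo zwwdx brwb jcg bgrb gga nkogh udl
Hunk 4: at line 4 remove [ptzf,tkszo,zwwdx] add [jzyjk,gixy] -> 12 lines: edk dpp tzkbu cxcij jzyjk gixy brwb jcg bgrb gga nkogh udl
Hunk 5: at line 1 remove [tzkbu] add [anu] -> 12 lines: edk dpp anu cxcij jzyjk gixy brwb jcg bgrb gga nkogh udl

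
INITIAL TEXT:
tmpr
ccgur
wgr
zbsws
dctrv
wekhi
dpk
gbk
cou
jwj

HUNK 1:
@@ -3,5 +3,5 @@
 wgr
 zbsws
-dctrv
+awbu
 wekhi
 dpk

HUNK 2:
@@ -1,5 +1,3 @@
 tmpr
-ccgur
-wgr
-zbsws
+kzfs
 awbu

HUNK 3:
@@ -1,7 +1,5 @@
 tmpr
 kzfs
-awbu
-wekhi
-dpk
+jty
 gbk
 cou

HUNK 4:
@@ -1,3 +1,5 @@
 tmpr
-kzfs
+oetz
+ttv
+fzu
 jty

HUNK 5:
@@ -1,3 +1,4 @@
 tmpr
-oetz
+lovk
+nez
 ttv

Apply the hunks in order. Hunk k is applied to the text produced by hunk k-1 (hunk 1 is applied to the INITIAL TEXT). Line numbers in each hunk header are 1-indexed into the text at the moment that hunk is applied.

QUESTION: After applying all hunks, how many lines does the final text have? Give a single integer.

Answer: 9

Derivation:
Hunk 1: at line 3 remove [dctrv] add [awbu] -> 10 lines: tmpr ccgur wgr zbsws awbu wekhi dpk gbk cou jwj
Hunk 2: at line 1 remove [ccgur,wgr,zbsws] add [kzfs] -> 8 lines: tmpr kzfs awbu wekhi dpk gbk cou jwj
Hunk 3: at line 1 remove [awbu,wekhi,dpk] add [jty] -> 6 lines: tmpr kzfs jty gbk cou jwj
Hunk 4: at line 1 remove [kzfs] add [oetz,ttv,fzu] -> 8 lines: tmpr oetz ttv fzu jty gbk cou jwj
Hunk 5: at line 1 remove [oetz] add [lovk,nez] -> 9 lines: tmpr lovk nez ttv fzu jty gbk cou jwj
Final line count: 9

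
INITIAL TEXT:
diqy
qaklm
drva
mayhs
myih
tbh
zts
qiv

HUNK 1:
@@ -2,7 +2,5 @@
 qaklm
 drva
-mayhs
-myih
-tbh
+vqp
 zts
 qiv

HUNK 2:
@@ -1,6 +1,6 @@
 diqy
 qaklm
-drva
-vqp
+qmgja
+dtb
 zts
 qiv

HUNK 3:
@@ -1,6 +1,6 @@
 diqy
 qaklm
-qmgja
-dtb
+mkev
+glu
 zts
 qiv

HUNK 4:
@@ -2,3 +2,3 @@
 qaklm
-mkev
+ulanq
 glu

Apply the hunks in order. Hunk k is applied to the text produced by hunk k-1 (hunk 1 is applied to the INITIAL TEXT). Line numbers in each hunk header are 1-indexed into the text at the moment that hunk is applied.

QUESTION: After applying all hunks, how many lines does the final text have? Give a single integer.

Hunk 1: at line 2 remove [mayhs,myih,tbh] add [vqp] -> 6 lines: diqy qaklm drva vqp zts qiv
Hunk 2: at line 1 remove [drva,vqp] add [qmgja,dtb] -> 6 lines: diqy qaklm qmgja dtb zts qiv
Hunk 3: at line 1 remove [qmgja,dtb] add [mkev,glu] -> 6 lines: diqy qaklm mkev glu zts qiv
Hunk 4: at line 2 remove [mkev] add [ulanq] -> 6 lines: diqy qaklm ulanq glu zts qiv
Final line count: 6

Answer: 6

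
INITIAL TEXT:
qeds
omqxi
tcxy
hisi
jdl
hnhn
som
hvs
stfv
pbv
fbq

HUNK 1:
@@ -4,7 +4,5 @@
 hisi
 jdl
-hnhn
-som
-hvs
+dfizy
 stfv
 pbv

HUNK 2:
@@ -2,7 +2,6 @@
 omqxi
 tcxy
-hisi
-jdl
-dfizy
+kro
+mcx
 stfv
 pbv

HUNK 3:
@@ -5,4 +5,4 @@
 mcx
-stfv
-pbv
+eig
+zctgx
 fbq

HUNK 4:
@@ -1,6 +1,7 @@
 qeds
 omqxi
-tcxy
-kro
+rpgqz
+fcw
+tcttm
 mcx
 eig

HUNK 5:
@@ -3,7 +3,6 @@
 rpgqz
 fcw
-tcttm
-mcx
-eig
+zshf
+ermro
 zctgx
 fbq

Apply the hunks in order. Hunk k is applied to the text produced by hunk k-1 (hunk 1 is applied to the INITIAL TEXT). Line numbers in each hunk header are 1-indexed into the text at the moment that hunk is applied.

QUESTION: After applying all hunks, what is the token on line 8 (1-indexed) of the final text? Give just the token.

Hunk 1: at line 4 remove [hnhn,som,hvs] add [dfizy] -> 9 lines: qeds omqxi tcxy hisi jdl dfizy stfv pbv fbq
Hunk 2: at line 2 remove [hisi,jdl,dfizy] add [kro,mcx] -> 8 lines: qeds omqxi tcxy kro mcx stfv pbv fbq
Hunk 3: at line 5 remove [stfv,pbv] add [eig,zctgx] -> 8 lines: qeds omqxi tcxy kro mcx eig zctgx fbq
Hunk 4: at line 1 remove [tcxy,kro] add [rpgqz,fcw,tcttm] -> 9 lines: qeds omqxi rpgqz fcw tcttm mcx eig zctgx fbq
Hunk 5: at line 3 remove [tcttm,mcx,eig] add [zshf,ermro] -> 8 lines: qeds omqxi rpgqz fcw zshf ermro zctgx fbq
Final line 8: fbq

Answer: fbq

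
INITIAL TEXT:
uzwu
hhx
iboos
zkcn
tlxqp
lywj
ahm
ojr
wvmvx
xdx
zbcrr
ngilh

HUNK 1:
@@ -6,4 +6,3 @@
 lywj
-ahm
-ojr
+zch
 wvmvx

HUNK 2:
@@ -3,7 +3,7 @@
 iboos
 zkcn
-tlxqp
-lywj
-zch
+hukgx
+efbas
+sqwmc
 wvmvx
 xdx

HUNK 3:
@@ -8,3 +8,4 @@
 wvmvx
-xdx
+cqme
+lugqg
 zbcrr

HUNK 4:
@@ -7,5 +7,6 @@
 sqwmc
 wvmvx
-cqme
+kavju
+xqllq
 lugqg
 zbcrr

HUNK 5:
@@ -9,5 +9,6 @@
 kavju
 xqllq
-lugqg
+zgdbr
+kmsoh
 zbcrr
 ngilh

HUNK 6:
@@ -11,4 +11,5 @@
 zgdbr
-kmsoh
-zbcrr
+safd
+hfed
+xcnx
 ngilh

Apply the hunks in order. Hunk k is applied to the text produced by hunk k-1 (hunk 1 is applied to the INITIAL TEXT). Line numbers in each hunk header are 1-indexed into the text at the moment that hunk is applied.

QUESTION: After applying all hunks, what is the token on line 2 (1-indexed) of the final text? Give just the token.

Answer: hhx

Derivation:
Hunk 1: at line 6 remove [ahm,ojr] add [zch] -> 11 lines: uzwu hhx iboos zkcn tlxqp lywj zch wvmvx xdx zbcrr ngilh
Hunk 2: at line 3 remove [tlxqp,lywj,zch] add [hukgx,efbas,sqwmc] -> 11 lines: uzwu hhx iboos zkcn hukgx efbas sqwmc wvmvx xdx zbcrr ngilh
Hunk 3: at line 8 remove [xdx] add [cqme,lugqg] -> 12 lines: uzwu hhx iboos zkcn hukgx efbas sqwmc wvmvx cqme lugqg zbcrr ngilh
Hunk 4: at line 7 remove [cqme] add [kavju,xqllq] -> 13 lines: uzwu hhx iboos zkcn hukgx efbas sqwmc wvmvx kavju xqllq lugqg zbcrr ngilh
Hunk 5: at line 9 remove [lugqg] add [zgdbr,kmsoh] -> 14 lines: uzwu hhx iboos zkcn hukgx efbas sqwmc wvmvx kavju xqllq zgdbr kmsoh zbcrr ngilh
Hunk 6: at line 11 remove [kmsoh,zbcrr] add [safd,hfed,xcnx] -> 15 lines: uzwu hhx iboos zkcn hukgx efbas sqwmc wvmvx kavju xqllq zgdbr safd hfed xcnx ngilh
Final line 2: hhx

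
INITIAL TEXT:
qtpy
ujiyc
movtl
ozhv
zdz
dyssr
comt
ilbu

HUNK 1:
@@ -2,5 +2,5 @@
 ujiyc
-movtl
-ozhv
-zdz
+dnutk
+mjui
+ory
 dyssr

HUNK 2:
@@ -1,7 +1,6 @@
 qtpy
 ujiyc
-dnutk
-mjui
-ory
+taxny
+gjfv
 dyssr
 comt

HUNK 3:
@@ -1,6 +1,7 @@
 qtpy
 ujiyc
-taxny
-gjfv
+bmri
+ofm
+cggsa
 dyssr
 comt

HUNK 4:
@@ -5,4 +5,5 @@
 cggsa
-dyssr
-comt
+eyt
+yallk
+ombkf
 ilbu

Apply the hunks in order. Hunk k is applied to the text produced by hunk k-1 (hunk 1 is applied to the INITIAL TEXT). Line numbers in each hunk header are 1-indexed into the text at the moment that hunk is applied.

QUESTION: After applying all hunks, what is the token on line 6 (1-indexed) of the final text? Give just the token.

Hunk 1: at line 2 remove [movtl,ozhv,zdz] add [dnutk,mjui,ory] -> 8 lines: qtpy ujiyc dnutk mjui ory dyssr comt ilbu
Hunk 2: at line 1 remove [dnutk,mjui,ory] add [taxny,gjfv] -> 7 lines: qtpy ujiyc taxny gjfv dyssr comt ilbu
Hunk 3: at line 1 remove [taxny,gjfv] add [bmri,ofm,cggsa] -> 8 lines: qtpy ujiyc bmri ofm cggsa dyssr comt ilbu
Hunk 4: at line 5 remove [dyssr,comt] add [eyt,yallk,ombkf] -> 9 lines: qtpy ujiyc bmri ofm cggsa eyt yallk ombkf ilbu
Final line 6: eyt

Answer: eyt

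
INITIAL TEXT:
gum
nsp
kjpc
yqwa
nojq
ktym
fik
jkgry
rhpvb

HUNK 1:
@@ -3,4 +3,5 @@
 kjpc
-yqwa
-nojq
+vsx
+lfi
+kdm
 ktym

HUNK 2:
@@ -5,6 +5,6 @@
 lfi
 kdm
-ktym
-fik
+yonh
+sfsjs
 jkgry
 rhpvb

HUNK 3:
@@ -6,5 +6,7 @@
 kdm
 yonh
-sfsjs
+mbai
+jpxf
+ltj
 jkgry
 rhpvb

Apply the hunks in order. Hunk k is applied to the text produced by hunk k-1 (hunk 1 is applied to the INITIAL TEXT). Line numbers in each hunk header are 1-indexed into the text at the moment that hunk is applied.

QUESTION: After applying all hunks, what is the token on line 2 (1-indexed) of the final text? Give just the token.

Answer: nsp

Derivation:
Hunk 1: at line 3 remove [yqwa,nojq] add [vsx,lfi,kdm] -> 10 lines: gum nsp kjpc vsx lfi kdm ktym fik jkgry rhpvb
Hunk 2: at line 5 remove [ktym,fik] add [yonh,sfsjs] -> 10 lines: gum nsp kjpc vsx lfi kdm yonh sfsjs jkgry rhpvb
Hunk 3: at line 6 remove [sfsjs] add [mbai,jpxf,ltj] -> 12 lines: gum nsp kjpc vsx lfi kdm yonh mbai jpxf ltj jkgry rhpvb
Final line 2: nsp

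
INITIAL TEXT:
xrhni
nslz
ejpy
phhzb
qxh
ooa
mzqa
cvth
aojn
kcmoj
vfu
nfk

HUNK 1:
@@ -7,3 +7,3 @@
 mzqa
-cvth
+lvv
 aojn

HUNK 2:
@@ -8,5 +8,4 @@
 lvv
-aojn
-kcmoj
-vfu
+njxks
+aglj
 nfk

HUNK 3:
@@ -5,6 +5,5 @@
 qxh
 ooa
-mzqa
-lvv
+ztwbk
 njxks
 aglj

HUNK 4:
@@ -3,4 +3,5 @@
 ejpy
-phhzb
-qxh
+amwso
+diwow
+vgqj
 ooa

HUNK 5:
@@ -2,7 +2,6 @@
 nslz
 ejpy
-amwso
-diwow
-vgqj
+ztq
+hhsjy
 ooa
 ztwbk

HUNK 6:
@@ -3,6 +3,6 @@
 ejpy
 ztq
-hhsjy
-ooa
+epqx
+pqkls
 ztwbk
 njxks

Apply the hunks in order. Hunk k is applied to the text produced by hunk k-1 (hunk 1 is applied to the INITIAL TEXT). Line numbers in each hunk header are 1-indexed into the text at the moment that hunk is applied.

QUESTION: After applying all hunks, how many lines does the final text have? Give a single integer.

Answer: 10

Derivation:
Hunk 1: at line 7 remove [cvth] add [lvv] -> 12 lines: xrhni nslz ejpy phhzb qxh ooa mzqa lvv aojn kcmoj vfu nfk
Hunk 2: at line 8 remove [aojn,kcmoj,vfu] add [njxks,aglj] -> 11 lines: xrhni nslz ejpy phhzb qxh ooa mzqa lvv njxks aglj nfk
Hunk 3: at line 5 remove [mzqa,lvv] add [ztwbk] -> 10 lines: xrhni nslz ejpy phhzb qxh ooa ztwbk njxks aglj nfk
Hunk 4: at line 3 remove [phhzb,qxh] add [amwso,diwow,vgqj] -> 11 lines: xrhni nslz ejpy amwso diwow vgqj ooa ztwbk njxks aglj nfk
Hunk 5: at line 2 remove [amwso,diwow,vgqj] add [ztq,hhsjy] -> 10 lines: xrhni nslz ejpy ztq hhsjy ooa ztwbk njxks aglj nfk
Hunk 6: at line 3 remove [hhsjy,ooa] add [epqx,pqkls] -> 10 lines: xrhni nslz ejpy ztq epqx pqkls ztwbk njxks aglj nfk
Final line count: 10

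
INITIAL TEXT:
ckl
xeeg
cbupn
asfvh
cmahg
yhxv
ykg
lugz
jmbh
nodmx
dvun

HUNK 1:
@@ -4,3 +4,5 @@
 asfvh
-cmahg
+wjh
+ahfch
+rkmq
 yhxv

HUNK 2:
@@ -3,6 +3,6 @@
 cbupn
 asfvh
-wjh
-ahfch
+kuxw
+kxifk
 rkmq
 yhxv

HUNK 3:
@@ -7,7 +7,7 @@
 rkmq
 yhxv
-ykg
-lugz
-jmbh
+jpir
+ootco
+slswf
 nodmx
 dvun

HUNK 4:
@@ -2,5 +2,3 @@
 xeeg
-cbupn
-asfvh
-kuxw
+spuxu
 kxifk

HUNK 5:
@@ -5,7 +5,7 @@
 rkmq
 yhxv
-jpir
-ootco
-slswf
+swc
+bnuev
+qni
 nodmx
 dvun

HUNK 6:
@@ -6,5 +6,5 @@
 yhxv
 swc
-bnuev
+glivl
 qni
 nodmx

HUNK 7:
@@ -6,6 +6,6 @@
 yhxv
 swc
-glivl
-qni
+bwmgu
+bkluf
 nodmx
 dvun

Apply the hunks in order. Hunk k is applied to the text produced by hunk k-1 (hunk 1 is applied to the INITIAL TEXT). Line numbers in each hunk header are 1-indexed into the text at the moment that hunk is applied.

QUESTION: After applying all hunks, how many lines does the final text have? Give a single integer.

Answer: 11

Derivation:
Hunk 1: at line 4 remove [cmahg] add [wjh,ahfch,rkmq] -> 13 lines: ckl xeeg cbupn asfvh wjh ahfch rkmq yhxv ykg lugz jmbh nodmx dvun
Hunk 2: at line 3 remove [wjh,ahfch] add [kuxw,kxifk] -> 13 lines: ckl xeeg cbupn asfvh kuxw kxifk rkmq yhxv ykg lugz jmbh nodmx dvun
Hunk 3: at line 7 remove [ykg,lugz,jmbh] add [jpir,ootco,slswf] -> 13 lines: ckl xeeg cbupn asfvh kuxw kxifk rkmq yhxv jpir ootco slswf nodmx dvun
Hunk 4: at line 2 remove [cbupn,asfvh,kuxw] add [spuxu] -> 11 lines: ckl xeeg spuxu kxifk rkmq yhxv jpir ootco slswf nodmx dvun
Hunk 5: at line 5 remove [jpir,ootco,slswf] add [swc,bnuev,qni] -> 11 lines: ckl xeeg spuxu kxifk rkmq yhxv swc bnuev qni nodmx dvun
Hunk 6: at line 6 remove [bnuev] add [glivl] -> 11 lines: ckl xeeg spuxu kxifk rkmq yhxv swc glivl qni nodmx dvun
Hunk 7: at line 6 remove [glivl,qni] add [bwmgu,bkluf] -> 11 lines: ckl xeeg spuxu kxifk rkmq yhxv swc bwmgu bkluf nodmx dvun
Final line count: 11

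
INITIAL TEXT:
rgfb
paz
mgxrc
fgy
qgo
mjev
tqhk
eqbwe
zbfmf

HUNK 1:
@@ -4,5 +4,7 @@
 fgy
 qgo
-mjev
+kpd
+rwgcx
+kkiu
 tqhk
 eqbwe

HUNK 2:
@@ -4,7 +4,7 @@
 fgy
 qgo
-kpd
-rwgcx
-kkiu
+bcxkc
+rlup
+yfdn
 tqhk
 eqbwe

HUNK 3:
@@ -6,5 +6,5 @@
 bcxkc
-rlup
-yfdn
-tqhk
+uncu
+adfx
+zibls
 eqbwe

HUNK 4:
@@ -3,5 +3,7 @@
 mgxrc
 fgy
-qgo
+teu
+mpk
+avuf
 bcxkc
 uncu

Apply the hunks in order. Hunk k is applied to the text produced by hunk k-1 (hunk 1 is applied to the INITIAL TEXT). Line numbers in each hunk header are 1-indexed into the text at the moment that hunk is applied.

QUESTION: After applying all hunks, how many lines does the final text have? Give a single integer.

Hunk 1: at line 4 remove [mjev] add [kpd,rwgcx,kkiu] -> 11 lines: rgfb paz mgxrc fgy qgo kpd rwgcx kkiu tqhk eqbwe zbfmf
Hunk 2: at line 4 remove [kpd,rwgcx,kkiu] add [bcxkc,rlup,yfdn] -> 11 lines: rgfb paz mgxrc fgy qgo bcxkc rlup yfdn tqhk eqbwe zbfmf
Hunk 3: at line 6 remove [rlup,yfdn,tqhk] add [uncu,adfx,zibls] -> 11 lines: rgfb paz mgxrc fgy qgo bcxkc uncu adfx zibls eqbwe zbfmf
Hunk 4: at line 3 remove [qgo] add [teu,mpk,avuf] -> 13 lines: rgfb paz mgxrc fgy teu mpk avuf bcxkc uncu adfx zibls eqbwe zbfmf
Final line count: 13

Answer: 13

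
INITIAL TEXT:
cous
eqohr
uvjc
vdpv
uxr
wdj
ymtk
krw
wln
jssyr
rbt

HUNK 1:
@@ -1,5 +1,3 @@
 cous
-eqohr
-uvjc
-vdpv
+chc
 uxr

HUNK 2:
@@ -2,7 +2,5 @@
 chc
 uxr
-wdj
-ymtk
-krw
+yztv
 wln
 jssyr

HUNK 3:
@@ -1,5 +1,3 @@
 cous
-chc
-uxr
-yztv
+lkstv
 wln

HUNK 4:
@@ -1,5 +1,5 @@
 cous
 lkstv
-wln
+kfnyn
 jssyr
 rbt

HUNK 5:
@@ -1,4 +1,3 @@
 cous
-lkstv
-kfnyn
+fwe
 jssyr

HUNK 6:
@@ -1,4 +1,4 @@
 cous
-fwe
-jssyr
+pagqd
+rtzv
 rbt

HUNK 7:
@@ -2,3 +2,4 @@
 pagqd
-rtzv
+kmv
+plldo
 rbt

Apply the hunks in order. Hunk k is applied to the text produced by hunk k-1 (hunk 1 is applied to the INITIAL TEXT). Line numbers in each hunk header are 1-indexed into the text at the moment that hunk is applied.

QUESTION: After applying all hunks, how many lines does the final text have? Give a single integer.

Hunk 1: at line 1 remove [eqohr,uvjc,vdpv] add [chc] -> 9 lines: cous chc uxr wdj ymtk krw wln jssyr rbt
Hunk 2: at line 2 remove [wdj,ymtk,krw] add [yztv] -> 7 lines: cous chc uxr yztv wln jssyr rbt
Hunk 3: at line 1 remove [chc,uxr,yztv] add [lkstv] -> 5 lines: cous lkstv wln jssyr rbt
Hunk 4: at line 1 remove [wln] add [kfnyn] -> 5 lines: cous lkstv kfnyn jssyr rbt
Hunk 5: at line 1 remove [lkstv,kfnyn] add [fwe] -> 4 lines: cous fwe jssyr rbt
Hunk 6: at line 1 remove [fwe,jssyr] add [pagqd,rtzv] -> 4 lines: cous pagqd rtzv rbt
Hunk 7: at line 2 remove [rtzv] add [kmv,plldo] -> 5 lines: cous pagqd kmv plldo rbt
Final line count: 5

Answer: 5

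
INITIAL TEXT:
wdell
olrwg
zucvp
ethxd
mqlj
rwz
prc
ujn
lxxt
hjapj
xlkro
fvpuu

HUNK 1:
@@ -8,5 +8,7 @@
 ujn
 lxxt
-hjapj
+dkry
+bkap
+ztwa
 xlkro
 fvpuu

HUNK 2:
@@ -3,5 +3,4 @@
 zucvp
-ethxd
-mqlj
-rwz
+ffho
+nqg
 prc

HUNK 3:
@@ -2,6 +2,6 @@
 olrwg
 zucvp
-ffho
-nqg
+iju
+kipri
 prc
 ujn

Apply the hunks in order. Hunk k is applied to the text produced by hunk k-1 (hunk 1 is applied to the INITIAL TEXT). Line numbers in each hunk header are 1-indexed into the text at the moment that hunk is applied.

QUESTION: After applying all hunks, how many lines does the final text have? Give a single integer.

Answer: 13

Derivation:
Hunk 1: at line 8 remove [hjapj] add [dkry,bkap,ztwa] -> 14 lines: wdell olrwg zucvp ethxd mqlj rwz prc ujn lxxt dkry bkap ztwa xlkro fvpuu
Hunk 2: at line 3 remove [ethxd,mqlj,rwz] add [ffho,nqg] -> 13 lines: wdell olrwg zucvp ffho nqg prc ujn lxxt dkry bkap ztwa xlkro fvpuu
Hunk 3: at line 2 remove [ffho,nqg] add [iju,kipri] -> 13 lines: wdell olrwg zucvp iju kipri prc ujn lxxt dkry bkap ztwa xlkro fvpuu
Final line count: 13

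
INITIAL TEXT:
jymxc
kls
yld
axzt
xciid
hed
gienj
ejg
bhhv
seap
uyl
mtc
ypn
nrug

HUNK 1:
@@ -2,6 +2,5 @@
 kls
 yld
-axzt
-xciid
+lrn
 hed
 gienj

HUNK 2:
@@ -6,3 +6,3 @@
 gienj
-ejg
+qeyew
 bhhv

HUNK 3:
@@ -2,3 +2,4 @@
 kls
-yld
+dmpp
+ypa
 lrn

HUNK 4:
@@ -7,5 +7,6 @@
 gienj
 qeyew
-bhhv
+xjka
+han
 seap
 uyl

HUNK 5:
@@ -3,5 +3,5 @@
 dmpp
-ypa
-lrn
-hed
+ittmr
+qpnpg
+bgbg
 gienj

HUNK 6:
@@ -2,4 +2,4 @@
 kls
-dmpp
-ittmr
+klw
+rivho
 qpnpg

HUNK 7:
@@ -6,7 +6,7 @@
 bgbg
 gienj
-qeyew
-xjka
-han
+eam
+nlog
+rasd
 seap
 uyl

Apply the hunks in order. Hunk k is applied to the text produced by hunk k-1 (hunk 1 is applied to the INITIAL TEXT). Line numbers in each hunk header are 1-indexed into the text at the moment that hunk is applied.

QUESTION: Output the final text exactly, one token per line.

Hunk 1: at line 2 remove [axzt,xciid] add [lrn] -> 13 lines: jymxc kls yld lrn hed gienj ejg bhhv seap uyl mtc ypn nrug
Hunk 2: at line 6 remove [ejg] add [qeyew] -> 13 lines: jymxc kls yld lrn hed gienj qeyew bhhv seap uyl mtc ypn nrug
Hunk 3: at line 2 remove [yld] add [dmpp,ypa] -> 14 lines: jymxc kls dmpp ypa lrn hed gienj qeyew bhhv seap uyl mtc ypn nrug
Hunk 4: at line 7 remove [bhhv] add [xjka,han] -> 15 lines: jymxc kls dmpp ypa lrn hed gienj qeyew xjka han seap uyl mtc ypn nrug
Hunk 5: at line 3 remove [ypa,lrn,hed] add [ittmr,qpnpg,bgbg] -> 15 lines: jymxc kls dmpp ittmr qpnpg bgbg gienj qeyew xjka han seap uyl mtc ypn nrug
Hunk 6: at line 2 remove [dmpp,ittmr] add [klw,rivho] -> 15 lines: jymxc kls klw rivho qpnpg bgbg gienj qeyew xjka han seap uyl mtc ypn nrug
Hunk 7: at line 6 remove [qeyew,xjka,han] add [eam,nlog,rasd] -> 15 lines: jymxc kls klw rivho qpnpg bgbg gienj eam nlog rasd seap uyl mtc ypn nrug

Answer: jymxc
kls
klw
rivho
qpnpg
bgbg
gienj
eam
nlog
rasd
seap
uyl
mtc
ypn
nrug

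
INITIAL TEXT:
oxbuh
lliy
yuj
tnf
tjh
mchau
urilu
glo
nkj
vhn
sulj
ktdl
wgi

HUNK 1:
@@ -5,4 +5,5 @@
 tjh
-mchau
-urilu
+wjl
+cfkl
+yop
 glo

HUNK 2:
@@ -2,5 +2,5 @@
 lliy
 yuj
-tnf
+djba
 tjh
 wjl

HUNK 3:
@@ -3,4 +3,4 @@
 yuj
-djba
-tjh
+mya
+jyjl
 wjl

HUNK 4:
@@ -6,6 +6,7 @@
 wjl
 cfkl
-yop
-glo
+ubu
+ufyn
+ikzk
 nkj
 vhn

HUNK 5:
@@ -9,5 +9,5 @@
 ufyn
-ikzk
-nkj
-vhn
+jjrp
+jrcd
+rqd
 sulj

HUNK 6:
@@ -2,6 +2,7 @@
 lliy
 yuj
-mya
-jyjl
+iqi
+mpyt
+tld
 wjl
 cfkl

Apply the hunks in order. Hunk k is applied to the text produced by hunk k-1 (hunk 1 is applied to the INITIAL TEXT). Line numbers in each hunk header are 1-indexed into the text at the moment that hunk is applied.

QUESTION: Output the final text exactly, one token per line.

Answer: oxbuh
lliy
yuj
iqi
mpyt
tld
wjl
cfkl
ubu
ufyn
jjrp
jrcd
rqd
sulj
ktdl
wgi

Derivation:
Hunk 1: at line 5 remove [mchau,urilu] add [wjl,cfkl,yop] -> 14 lines: oxbuh lliy yuj tnf tjh wjl cfkl yop glo nkj vhn sulj ktdl wgi
Hunk 2: at line 2 remove [tnf] add [djba] -> 14 lines: oxbuh lliy yuj djba tjh wjl cfkl yop glo nkj vhn sulj ktdl wgi
Hunk 3: at line 3 remove [djba,tjh] add [mya,jyjl] -> 14 lines: oxbuh lliy yuj mya jyjl wjl cfkl yop glo nkj vhn sulj ktdl wgi
Hunk 4: at line 6 remove [yop,glo] add [ubu,ufyn,ikzk] -> 15 lines: oxbuh lliy yuj mya jyjl wjl cfkl ubu ufyn ikzk nkj vhn sulj ktdl wgi
Hunk 5: at line 9 remove [ikzk,nkj,vhn] add [jjrp,jrcd,rqd] -> 15 lines: oxbuh lliy yuj mya jyjl wjl cfkl ubu ufyn jjrp jrcd rqd sulj ktdl wgi
Hunk 6: at line 2 remove [mya,jyjl] add [iqi,mpyt,tld] -> 16 lines: oxbuh lliy yuj iqi mpyt tld wjl cfkl ubu ufyn jjrp jrcd rqd sulj ktdl wgi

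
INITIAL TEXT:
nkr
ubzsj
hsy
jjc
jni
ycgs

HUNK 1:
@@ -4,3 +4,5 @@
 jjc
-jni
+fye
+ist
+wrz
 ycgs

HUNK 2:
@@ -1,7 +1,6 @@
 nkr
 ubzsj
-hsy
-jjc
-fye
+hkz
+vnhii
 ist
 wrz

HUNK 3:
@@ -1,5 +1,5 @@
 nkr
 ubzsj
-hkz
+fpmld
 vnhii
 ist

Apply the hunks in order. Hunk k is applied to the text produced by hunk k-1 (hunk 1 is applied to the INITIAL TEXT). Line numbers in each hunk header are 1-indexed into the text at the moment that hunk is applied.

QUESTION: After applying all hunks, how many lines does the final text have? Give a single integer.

Answer: 7

Derivation:
Hunk 1: at line 4 remove [jni] add [fye,ist,wrz] -> 8 lines: nkr ubzsj hsy jjc fye ist wrz ycgs
Hunk 2: at line 1 remove [hsy,jjc,fye] add [hkz,vnhii] -> 7 lines: nkr ubzsj hkz vnhii ist wrz ycgs
Hunk 3: at line 1 remove [hkz] add [fpmld] -> 7 lines: nkr ubzsj fpmld vnhii ist wrz ycgs
Final line count: 7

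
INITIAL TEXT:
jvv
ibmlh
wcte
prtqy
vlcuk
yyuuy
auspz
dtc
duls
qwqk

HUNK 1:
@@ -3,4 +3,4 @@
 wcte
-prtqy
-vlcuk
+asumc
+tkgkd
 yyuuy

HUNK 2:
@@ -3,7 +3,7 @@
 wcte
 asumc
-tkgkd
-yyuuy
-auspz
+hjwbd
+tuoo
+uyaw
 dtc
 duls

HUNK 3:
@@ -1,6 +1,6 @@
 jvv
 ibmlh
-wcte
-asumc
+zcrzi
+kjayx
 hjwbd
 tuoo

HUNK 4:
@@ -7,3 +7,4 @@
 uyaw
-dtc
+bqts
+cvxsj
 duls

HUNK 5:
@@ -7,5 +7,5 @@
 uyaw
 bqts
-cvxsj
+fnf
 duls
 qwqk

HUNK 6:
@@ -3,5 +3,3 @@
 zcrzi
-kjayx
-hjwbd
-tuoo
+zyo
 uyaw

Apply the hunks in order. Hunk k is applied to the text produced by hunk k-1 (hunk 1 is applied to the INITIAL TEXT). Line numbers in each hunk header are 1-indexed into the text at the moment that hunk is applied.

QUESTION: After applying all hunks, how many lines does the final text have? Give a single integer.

Answer: 9

Derivation:
Hunk 1: at line 3 remove [prtqy,vlcuk] add [asumc,tkgkd] -> 10 lines: jvv ibmlh wcte asumc tkgkd yyuuy auspz dtc duls qwqk
Hunk 2: at line 3 remove [tkgkd,yyuuy,auspz] add [hjwbd,tuoo,uyaw] -> 10 lines: jvv ibmlh wcte asumc hjwbd tuoo uyaw dtc duls qwqk
Hunk 3: at line 1 remove [wcte,asumc] add [zcrzi,kjayx] -> 10 lines: jvv ibmlh zcrzi kjayx hjwbd tuoo uyaw dtc duls qwqk
Hunk 4: at line 7 remove [dtc] add [bqts,cvxsj] -> 11 lines: jvv ibmlh zcrzi kjayx hjwbd tuoo uyaw bqts cvxsj duls qwqk
Hunk 5: at line 7 remove [cvxsj] add [fnf] -> 11 lines: jvv ibmlh zcrzi kjayx hjwbd tuoo uyaw bqts fnf duls qwqk
Hunk 6: at line 3 remove [kjayx,hjwbd,tuoo] add [zyo] -> 9 lines: jvv ibmlh zcrzi zyo uyaw bqts fnf duls qwqk
Final line count: 9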